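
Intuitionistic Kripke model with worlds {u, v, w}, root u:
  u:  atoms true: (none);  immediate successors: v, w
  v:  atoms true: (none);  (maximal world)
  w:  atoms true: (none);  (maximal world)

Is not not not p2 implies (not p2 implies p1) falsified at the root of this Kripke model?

Yes

u does not force not not not p2 implies (not p2 implies p1): already at u itself, u forces not not not p2 but u does not force not p2 implies p1.
u does not force not p2 implies p1: already at u itself, u forces not p2 but u does not force p1.
u lacks atom p1, so u does not force p1.
So the root u does not force not not not p2 implies (not p2 implies p1); the model is a countermodel.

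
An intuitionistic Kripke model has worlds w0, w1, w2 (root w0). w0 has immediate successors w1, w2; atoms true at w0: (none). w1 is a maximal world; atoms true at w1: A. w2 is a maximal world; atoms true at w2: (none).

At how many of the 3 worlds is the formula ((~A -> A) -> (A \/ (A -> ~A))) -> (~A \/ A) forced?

w0: does not force it — w0 ||-/- ((~A -> A) -> (A \/ (A -> ~A))) -> (~A \/ A): already at w0 itself, w0 ||- (~A -> A) -> (A \/ (A -> ~A)) but w0 ||-/- ~A \/ A.
w1: forces it.
w2: forces it.
Worlds forcing the formula: {w1, w2}.

2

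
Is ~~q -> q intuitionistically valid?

This is double-negation elimination, which is not intuitionistically valid.
A Kripke countermodel: worlds s0, s1; order generated by s0 <= s1; atoms true at each world — s0:{}; s1:{q}.
s0 ||-/- ~~q -> q: already at s0 itself, s0 ||- ~~q but s0 ||-/- q.
s0 lacks atom q, so s0 ||-/- q.
So the root s0 does not force the formula.

No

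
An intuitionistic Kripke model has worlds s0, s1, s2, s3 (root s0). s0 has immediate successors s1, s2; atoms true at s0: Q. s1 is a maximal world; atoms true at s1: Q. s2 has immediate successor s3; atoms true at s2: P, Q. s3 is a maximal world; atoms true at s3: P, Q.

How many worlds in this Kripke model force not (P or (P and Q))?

1

s0: does not force it — s0 does not force not (P or (P and Q)) since s2 is accessible from s0 and s2 forces P or (P and Q).
s1: forces it.
s2: does not force it.
s3: does not force it.
Worlds forcing the formula: {s1}.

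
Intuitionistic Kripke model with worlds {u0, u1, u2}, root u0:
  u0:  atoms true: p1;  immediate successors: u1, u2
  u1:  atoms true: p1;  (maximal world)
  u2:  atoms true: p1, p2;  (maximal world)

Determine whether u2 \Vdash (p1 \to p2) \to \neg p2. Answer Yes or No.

No

u2 \nVdash (p1 \to p2) \to \neg p2: already at u2 itself, u2 \Vdash p1 \to p2 but u2 \nVdash \neg p2.
u2 \nVdash \neg p2 since u2 is accessible from u2 and u2 \Vdash p2.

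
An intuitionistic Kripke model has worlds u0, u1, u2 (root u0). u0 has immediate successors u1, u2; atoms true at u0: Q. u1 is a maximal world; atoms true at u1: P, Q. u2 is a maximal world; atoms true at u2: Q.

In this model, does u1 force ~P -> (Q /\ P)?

u1 ||- ~P -> (Q /\ P) vacuously: no world accessible from u1 forces the antecedent ~P.

Yes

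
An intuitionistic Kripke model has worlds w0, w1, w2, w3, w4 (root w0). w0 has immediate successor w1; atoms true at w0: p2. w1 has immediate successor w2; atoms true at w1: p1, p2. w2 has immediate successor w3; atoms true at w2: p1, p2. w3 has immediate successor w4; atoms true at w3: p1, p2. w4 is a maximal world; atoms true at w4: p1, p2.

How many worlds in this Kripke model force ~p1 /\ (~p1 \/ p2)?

0

w0: does not force it — w0 ||-/- ~p1 /\ (~p1 \/ p2) since w0 fails ~p1.
w1: does not force it — w1 ||-/- ~p1 /\ (~p1 \/ p2) since w1 fails ~p1.
w2: does not force it — w2 ||-/- ~p1 /\ (~p1 \/ p2) since w2 fails ~p1.
w3: does not force it.
w4: does not force it.
Worlds forcing the formula: { }.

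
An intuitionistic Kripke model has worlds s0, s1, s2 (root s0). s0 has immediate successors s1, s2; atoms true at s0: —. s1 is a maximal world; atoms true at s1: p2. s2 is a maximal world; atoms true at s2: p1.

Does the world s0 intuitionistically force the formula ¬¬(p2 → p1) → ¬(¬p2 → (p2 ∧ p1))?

Yes

s0 ⊩ ¬¬(p2 → p1) → ¬(¬p2 → (p2 ∧ p1)): every world accessible from s0 that forces ¬¬(p2 → p1) (namely s2) also forces ¬(¬p2 → (p2 ∧ p1)).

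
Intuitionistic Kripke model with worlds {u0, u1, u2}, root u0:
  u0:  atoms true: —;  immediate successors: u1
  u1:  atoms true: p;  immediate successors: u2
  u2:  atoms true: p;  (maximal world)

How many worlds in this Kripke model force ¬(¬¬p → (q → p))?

u0: does not force it — u0 ⊮ ¬(¬¬p → (q → p)) since u0 is accessible from u0 and u0 ⊩ ¬¬p → (q → p).
u1: does not force it — u1 ⊮ ¬(¬¬p → (q → p)) since u1 is accessible from u1 and u1 ⊩ ¬¬p → (q → p).
u2: does not force it — u2 ⊮ ¬(¬¬p → (q → p)) since u2 is accessible from u2 and u2 ⊩ ¬¬p → (q → p).
Worlds forcing the formula: { }.

0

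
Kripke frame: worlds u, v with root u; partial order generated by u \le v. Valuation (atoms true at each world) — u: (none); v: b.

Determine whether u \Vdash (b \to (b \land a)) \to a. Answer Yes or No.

u \Vdash (b \to (b \land a)) \to a vacuously: no world accessible from u forces the antecedent b \to (b \land a).

Yes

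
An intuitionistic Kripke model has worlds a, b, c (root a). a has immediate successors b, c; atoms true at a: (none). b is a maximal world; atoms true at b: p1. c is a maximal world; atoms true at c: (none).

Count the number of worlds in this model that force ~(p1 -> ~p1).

1

a: does not force it — a ||-/- ~(p1 -> ~p1) since c is accessible from a and c ||- p1 -> ~p1.
b: forces it.
c: does not force it — c ||-/- ~(p1 -> ~p1) since c is accessible from c and c ||- p1 -> ~p1.
Worlds forcing the formula: {b}.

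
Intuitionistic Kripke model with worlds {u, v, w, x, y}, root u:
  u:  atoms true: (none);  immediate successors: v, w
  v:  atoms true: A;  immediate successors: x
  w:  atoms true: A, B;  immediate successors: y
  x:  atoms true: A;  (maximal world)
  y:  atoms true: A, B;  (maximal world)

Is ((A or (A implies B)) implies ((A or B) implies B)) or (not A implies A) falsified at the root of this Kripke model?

u forces ((A or (A implies B)) implies ((A or B) implies B)) or (not A implies A) via the disjunct not A implies A.
So the root u forces ((A or (A implies B)) implies ((A or B) implies B)) or (not A implies A); the model is not a countermodel.

No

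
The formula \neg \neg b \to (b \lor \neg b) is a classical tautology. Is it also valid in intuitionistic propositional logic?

No

This is a variant of double-negation elimination (deriving excluded middle from double negation), which is not intuitionistically valid.
A Kripke countermodel: worlds u, v; order generated by u \le v; atoms true at each world — u:{}; v:{b}.
u \nVdash \neg \neg b \to (b \lor \neg b): already at u itself, u \Vdash \neg \neg b but u \nVdash b \lor \neg b.
u \nVdash b \lor \neg b: neither disjunct is forced at u.
u lacks atom b, so u \nVdash b.
So the root u does not force the formula.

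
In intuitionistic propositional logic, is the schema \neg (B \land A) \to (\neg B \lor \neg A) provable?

This is the constructively invalid direction of De Morgan's law for conjunction, which is not intuitionistically valid.
A Kripke countermodel: worlds w0, w1, w2; order generated by w0 \le w1, w0 \le w2; atoms true at each world — w0:{}; w1:{B}; w2:{A}.
w0 \nVdash \neg (B \land A) \to (\neg B \lor \neg A): already at w0 itself, w0 \Vdash \neg (B \land A) but w0 \nVdash \neg B \lor \neg A.
w0 \nVdash \neg B \lor \neg A: neither disjunct is forced at w0.
w0 \nVdash \neg B since w1 is accessible from w0 and w1 \Vdash B.
So the root w0 does not force the formula.

No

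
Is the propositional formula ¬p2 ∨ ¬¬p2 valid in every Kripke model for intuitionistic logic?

This is the weak law of excluded middle, which is not intuitionistically valid.
A Kripke countermodel: worlds u0, u1, u2; order generated by u0 ≤ u1, u0 ≤ u2; atoms true at each world — u0:{}; u1:{p2}; u2:{}.
u0 ⊮ ¬p2 ∨ ¬¬p2: neither disjunct is forced at u0.
u0 ⊮ ¬p2 since u1 is accessible from u0 and u1 ⊩ p2.
So the root u0 does not force the formula.

No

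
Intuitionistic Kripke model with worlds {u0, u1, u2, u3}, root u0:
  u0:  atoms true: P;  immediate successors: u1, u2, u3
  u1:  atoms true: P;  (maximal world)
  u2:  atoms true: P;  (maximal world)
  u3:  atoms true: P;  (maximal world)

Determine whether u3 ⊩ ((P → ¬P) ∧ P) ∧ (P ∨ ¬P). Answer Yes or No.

No

u3 ⊮ ((P → ¬P) ∧ P) ∧ (P ∨ ¬P) since u3 fails (P → ¬P) ∧ P.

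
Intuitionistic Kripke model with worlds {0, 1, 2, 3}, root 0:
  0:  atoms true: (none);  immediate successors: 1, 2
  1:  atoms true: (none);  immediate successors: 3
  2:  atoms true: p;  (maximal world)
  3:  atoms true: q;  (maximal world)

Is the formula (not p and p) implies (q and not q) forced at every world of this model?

0 forces (not p and p) implies (q and not q) vacuously: no world accessible from 0 forces the antecedent not p and p.
Since the root 0 forces (not p and p) implies (q and not q) and forcing is persistent (monotone upward), every world forces it.

Yes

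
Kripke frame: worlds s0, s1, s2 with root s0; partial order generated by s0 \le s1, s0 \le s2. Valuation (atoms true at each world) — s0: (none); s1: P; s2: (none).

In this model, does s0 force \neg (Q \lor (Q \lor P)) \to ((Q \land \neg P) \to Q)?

s0 \Vdash \neg (Q \lor (Q \lor P)) \to ((Q \land \neg P) \to Q): every world accessible from s0 that forces \neg (Q \lor (Q \lor P)) (namely s2) also forces (Q \land \neg P) \to Q.

Yes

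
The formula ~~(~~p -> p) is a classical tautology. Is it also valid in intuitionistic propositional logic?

Yes

This is the double negation of double-negation elimination, which is intuitionistically derivable.
By Glivenko's theorem the double negation of any classical propositional tautology is intuitionistically provable; ~~p -> p is classically a tautology.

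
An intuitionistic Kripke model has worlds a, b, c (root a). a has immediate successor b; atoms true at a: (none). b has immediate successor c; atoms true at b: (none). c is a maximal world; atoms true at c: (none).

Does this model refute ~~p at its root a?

a ||-/- ~~p since a is accessible from a and a ||- ~p.
a ||- ~p: no world accessible from a forces p.
So the root a does not force ~~p; the model is a countermodel.

Yes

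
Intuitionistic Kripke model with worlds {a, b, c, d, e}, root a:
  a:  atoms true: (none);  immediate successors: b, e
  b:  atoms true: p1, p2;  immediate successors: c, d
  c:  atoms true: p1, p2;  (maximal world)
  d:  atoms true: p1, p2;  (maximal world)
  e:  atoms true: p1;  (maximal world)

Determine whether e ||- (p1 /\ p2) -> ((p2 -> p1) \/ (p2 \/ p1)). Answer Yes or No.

Yes

e ||- (p1 /\ p2) -> ((p2 -> p1) \/ (p2 \/ p1)) vacuously: no world accessible from e forces the antecedent p1 /\ p2.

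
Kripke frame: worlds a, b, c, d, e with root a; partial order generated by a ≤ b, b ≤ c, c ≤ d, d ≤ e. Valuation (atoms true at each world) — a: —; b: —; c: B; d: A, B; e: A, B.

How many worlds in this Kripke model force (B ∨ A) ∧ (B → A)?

a: does not force it — a ⊮ (B ∨ A) ∧ (B → A) since a fails B ∨ A.
b: does not force it — b ⊮ (B ∨ A) ∧ (B → A) since b fails B ∨ A.
c: does not force it — c ⊮ (B ∨ A) ∧ (B → A) since c fails B → A.
d: forces it.
e: forces it.
Worlds forcing the formula: {d, e}.

2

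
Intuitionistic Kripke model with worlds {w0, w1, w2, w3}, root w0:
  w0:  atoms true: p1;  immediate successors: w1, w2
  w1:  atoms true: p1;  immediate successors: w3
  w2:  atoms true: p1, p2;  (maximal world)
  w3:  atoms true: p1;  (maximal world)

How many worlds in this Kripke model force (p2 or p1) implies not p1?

0

w0: does not force it — w0 does not force (p2 or p1) implies not p1: already at w0 itself, w0 forces p2 or p1 but w0 does not force not p1.
w1: does not force it — w1 does not force (p2 or p1) implies not p1: already at w1 itself, w1 forces p2 or p1 but w1 does not force not p1.
w2: does not force it.
w3: does not force it.
Worlds forcing the formula: { }.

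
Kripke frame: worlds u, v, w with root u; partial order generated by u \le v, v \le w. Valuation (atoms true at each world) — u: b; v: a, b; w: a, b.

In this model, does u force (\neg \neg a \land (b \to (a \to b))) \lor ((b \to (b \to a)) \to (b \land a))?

u \Vdash (\neg \neg a \land (b \to (a \to b))) \lor ((b \to (b \to a)) \to (b \land a)) via the disjunct \neg \neg a \land (b \to (a \to b)).

Yes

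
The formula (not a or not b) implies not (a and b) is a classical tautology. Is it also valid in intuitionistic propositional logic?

This is a constructively valid De Morgan direction (disjunction of negations to negated conjunction), which is intuitionistically derivable.
If not a holds at a world then no accessible world forces a, hence none forces a and b; likewise for not b.

Yes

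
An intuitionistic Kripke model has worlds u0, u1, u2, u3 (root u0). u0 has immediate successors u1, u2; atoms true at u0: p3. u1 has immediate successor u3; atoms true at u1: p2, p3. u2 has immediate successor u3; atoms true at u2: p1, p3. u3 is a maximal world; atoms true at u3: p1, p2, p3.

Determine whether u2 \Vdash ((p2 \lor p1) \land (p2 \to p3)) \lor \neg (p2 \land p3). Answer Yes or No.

u2 \Vdash ((p2 \lor p1) \land (p2 \to p3)) \lor \neg (p2 \land p3) via the disjunct (p2 \lor p1) \land (p2 \to p3).

Yes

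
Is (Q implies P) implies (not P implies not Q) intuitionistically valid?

This is the forward direction of contraposition, which is intuitionistically derivable.
Assume Q implies P and not P. If Q held then P would follow, contradicting not P; so not Q.

Yes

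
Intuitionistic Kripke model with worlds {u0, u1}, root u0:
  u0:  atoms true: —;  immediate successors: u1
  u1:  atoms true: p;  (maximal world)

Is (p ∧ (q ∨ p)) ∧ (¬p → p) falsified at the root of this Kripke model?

u0 ⊮ (p ∧ (q ∨ p)) ∧ (¬p → p) since u0 fails p ∧ (q ∨ p).
So the root u0 does not force (p ∧ (q ∨ p)) ∧ (¬p → p); the model is a countermodel.

Yes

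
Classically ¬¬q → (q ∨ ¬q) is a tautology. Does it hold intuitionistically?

This is a variant of double-negation elimination (deriving excluded middle from double negation), which is not intuitionistically valid.
A Kripke countermodel: worlds a, b; order generated by a ≤ b; atoms true at each world — a:{}; b:{q}.
a ⊮ ¬¬q → (q ∨ ¬q): already at a itself, a ⊩ ¬¬q but a ⊮ q ∨ ¬q.
a ⊮ q ∨ ¬q: neither disjunct is forced at a.
a lacks atom q, so a ⊮ q.
So the root a does not force the formula.

No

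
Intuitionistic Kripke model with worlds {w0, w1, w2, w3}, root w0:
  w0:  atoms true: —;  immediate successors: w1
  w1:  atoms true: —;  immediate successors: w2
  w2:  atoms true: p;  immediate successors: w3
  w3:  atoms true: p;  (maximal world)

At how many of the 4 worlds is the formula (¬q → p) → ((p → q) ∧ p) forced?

w0: does not force it — w0 ⊮ (¬q → p) → ((p → q) ∧ p): at the accessible world w2, w2 ⊩ ¬q → p but w2 ⊮ (p → q) ∧ p.
w1: does not force it.
w2: does not force it.
w3: does not force it.
Worlds forcing the formula: { }.

0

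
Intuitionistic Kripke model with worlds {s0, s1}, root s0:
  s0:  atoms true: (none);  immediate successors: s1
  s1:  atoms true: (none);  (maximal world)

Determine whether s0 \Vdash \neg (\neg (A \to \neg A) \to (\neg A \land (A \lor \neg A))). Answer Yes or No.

No

s0 \nVdash \neg (\neg (A \to \neg A) \to (\neg A \land (A \lor \neg A))) since s0 is accessible from s0 and s0 \Vdash \neg (A \to \neg A) \to (\neg A \land (A \lor \neg A)).
s0 \Vdash \neg (A \to \neg A) \to (\neg A \land (A \lor \neg A)) vacuously: no world accessible from s0 forces the antecedent \neg (A \to \neg A).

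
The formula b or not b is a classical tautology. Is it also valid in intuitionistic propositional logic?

This is the law of excluded middle, which is not intuitionistically valid.
A Kripke countermodel: worlds u, v; order generated by u <= v; atoms true at each world — u:{}; v:{b}.
u does not force b or not b: neither disjunct is forced at u.
u lacks atom b, so u does not force b.
So the root u does not force the formula.

No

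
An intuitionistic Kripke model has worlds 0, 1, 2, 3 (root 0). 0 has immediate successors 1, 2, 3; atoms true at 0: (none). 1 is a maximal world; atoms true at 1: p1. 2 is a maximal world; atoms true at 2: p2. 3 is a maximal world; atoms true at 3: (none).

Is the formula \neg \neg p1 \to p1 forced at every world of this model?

Yes

0 \Vdash \neg \neg p1 \to p1: every world accessible from 0 that forces \neg \neg p1 (namely 1) also forces p1.
Since the root 0 forces \neg \neg p1 \to p1 and forcing is persistent (monotone upward), every world forces it.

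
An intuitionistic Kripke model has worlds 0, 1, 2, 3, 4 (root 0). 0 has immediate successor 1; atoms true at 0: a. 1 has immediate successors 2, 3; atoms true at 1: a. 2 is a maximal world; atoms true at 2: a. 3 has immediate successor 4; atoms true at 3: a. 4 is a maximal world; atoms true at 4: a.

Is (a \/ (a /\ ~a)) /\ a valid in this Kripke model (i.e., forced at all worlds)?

Yes

0 ||- (a \/ (a /\ ~a)) /\ a since 0 forces both conjuncts.
Since the root 0 forces (a \/ (a /\ ~a)) /\ a and forcing is persistent (monotone upward), every world forces it.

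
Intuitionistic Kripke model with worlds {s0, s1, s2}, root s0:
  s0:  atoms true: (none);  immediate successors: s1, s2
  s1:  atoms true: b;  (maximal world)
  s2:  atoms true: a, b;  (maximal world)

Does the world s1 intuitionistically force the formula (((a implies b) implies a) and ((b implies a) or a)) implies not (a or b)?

s1 forces (((a implies b) implies a) and ((b implies a) or a)) implies not (a or b) vacuously: no world accessible from s1 forces the antecedent ((a implies b) implies a) and ((b implies a) or a).

Yes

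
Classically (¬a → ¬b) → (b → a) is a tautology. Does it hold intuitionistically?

No

This is the converse of contraposition, which is not intuitionistically valid.
A Kripke countermodel: worlds u, v; order generated by u ≤ v; atoms true at each world — u:{b}; v:{a,b}.
u ⊮ (¬a → ¬b) → (b → a): already at u itself, u ⊩ ¬a → ¬b but u ⊮ b → a.
u ⊮ b → a: already at u itself, u ⊩ b but u ⊮ a.
u lacks atom a, so u ⊮ a.
So the root u does not force the formula.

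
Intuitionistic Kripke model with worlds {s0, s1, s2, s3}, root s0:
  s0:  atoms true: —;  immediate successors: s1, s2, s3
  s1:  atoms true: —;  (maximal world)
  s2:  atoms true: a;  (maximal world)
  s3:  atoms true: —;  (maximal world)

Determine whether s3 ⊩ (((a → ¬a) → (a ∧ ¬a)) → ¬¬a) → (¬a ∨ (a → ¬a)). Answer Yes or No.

s3 ⊩ (((a → ¬a) → (a ∧ ¬a)) → ¬¬a) → (¬a ∨ (a → ¬a)): every world accessible from s3 that forces ((a → ¬a) → (a ∧ ¬a)) → ¬¬a (namely s3) also forces ¬a ∨ (a → ¬a).

Yes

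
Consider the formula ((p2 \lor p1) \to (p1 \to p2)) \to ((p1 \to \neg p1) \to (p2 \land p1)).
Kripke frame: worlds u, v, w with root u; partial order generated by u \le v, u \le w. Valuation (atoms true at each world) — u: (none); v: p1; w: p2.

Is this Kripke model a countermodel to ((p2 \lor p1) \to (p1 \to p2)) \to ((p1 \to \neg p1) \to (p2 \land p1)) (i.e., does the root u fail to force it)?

Yes

u \nVdash ((p2 \lor p1) \to (p1 \to p2)) \to ((p1 \to \neg p1) \to (p2 \land p1)): at the accessible world w, w \Vdash (p2 \lor p1) \to (p1 \to p2) but w \nVdash (p1 \to \neg p1) \to (p2 \land p1).
w \nVdash (p1 \to \neg p1) \to (p2 \land p1): already at w itself, w \Vdash p1 \to \neg p1 but w \nVdash p2 \land p1.
w \nVdash p2 \land p1 since w fails p1.
So the root u does not force ((p2 \lor p1) \to (p1 \to p2)) \to ((p1 \to \neg p1) \to (p2 \land p1)); the model is a countermodel.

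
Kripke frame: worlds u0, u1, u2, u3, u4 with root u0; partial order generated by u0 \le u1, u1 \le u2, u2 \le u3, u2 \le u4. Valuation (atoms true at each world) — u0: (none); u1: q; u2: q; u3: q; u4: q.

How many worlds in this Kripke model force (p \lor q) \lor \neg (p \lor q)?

u0: does not force it — u0 \nVdash (p \lor q) \lor \neg (p \lor q): neither disjunct is forced at u0.
u1: forces it.
u2: forces it.
u3: forces it.
u4: forces it.
Worlds forcing the formula: {u1, u2, u3, u4}.

4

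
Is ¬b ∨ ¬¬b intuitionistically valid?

This is the weak law of excluded middle, which is not intuitionistically valid.
A Kripke countermodel: worlds w0, w1, w2; order generated by w0 ≤ w1, w0 ≤ w2; atoms true at each world — w0:{}; w1:{b}; w2:{}.
w0 ⊮ ¬b ∨ ¬¬b: neither disjunct is forced at w0.
w0 ⊮ ¬b since w1 is accessible from w0 and w1 ⊩ b.
So the root w0 does not force the formula.

No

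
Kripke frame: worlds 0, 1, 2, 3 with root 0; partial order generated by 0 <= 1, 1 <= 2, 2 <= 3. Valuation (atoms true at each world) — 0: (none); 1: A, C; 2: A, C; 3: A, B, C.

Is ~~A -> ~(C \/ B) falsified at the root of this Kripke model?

Yes

0 ||-/- ~~A -> ~(C \/ B): already at 0 itself, 0 ||- ~~A but 0 ||-/- ~(C \/ B).
0 ||-/- ~(C \/ B) since 1 is accessible from 0 and 1 ||- C \/ B.
1 ||- C \/ B via the disjunct C.
So the root 0 does not force ~~A -> ~(C \/ B); the model is a countermodel.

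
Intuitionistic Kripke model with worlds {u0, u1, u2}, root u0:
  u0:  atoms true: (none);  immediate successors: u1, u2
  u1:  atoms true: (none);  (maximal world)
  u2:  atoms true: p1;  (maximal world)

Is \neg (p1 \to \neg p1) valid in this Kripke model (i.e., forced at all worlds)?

Not every world: u0 \nVdash \neg (p1 \to \neg p1).
u0 \nVdash \neg (p1 \to \neg p1) since u1 is accessible from u0 and u1 \Vdash p1 \to \neg p1.
u1 \Vdash p1 \to \neg p1 vacuously: no world accessible from u1 forces the antecedent p1.

No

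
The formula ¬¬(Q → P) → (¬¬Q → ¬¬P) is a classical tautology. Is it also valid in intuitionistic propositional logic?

Yes

This is the distribution of double negation over implication, which is intuitionistically derivable.
Assume ¬¬(Q → P) and ¬¬Q; suppose ¬P. Then Q → P would give ¬Q (by contraposition), contradicting ¬¬Q; so ¬(Q → P), contradicting ¬¬(Q → P). Hence ¬¬P.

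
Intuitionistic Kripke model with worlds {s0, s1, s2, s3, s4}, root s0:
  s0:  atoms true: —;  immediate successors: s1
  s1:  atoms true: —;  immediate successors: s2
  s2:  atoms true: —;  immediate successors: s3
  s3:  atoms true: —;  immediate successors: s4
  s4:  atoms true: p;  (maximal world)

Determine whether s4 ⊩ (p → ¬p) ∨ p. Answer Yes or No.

Yes

s4 ⊩ (p → ¬p) ∨ p via the disjunct p.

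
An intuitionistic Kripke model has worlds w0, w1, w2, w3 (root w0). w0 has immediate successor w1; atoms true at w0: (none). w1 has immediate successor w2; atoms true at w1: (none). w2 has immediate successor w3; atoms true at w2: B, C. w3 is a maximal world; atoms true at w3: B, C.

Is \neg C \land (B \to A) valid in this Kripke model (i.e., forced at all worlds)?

No

Not every world: w0 \nVdash \neg C \land (B \to A).
w0 \nVdash \neg C \land (B \to A) since w0 fails \neg C.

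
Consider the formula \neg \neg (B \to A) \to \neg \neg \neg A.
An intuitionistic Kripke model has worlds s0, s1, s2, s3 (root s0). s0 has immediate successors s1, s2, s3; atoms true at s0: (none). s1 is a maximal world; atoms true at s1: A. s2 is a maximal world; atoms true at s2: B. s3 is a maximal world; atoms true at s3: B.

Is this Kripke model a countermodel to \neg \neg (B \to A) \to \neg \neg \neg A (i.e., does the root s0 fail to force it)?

s0 \nVdash \neg \neg (B \to A) \to \neg \neg \neg A: at the accessible world s1, s1 \Vdash \neg \neg (B \to A) but s1 \nVdash \neg \neg \neg A.
s1 \nVdash \neg \neg \neg A since s1 is accessible from s1 and s1 \Vdash \neg \neg A.
s1 \Vdash \neg \neg A: no world accessible from s1 forces \neg A.
So the root s0 does not force \neg \neg (B \to A) \to \neg \neg \neg A; the model is a countermodel.

Yes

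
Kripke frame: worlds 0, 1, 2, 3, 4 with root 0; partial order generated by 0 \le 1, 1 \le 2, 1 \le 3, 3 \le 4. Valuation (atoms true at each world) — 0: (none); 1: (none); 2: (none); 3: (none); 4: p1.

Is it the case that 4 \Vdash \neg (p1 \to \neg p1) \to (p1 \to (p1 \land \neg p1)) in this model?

4 \nVdash \neg (p1 \to \neg p1) \to (p1 \to (p1 \land \neg p1)): already at 4 itself, 4 \Vdash \neg (p1 \to \neg p1) but 4 \nVdash p1 \to (p1 \land \neg p1).
4 \nVdash p1 \to (p1 \land \neg p1): already at 4 itself, 4 \Vdash p1 but 4 \nVdash p1 \land \neg p1.
4 \nVdash p1 \land \neg p1 since 4 fails \neg p1.

No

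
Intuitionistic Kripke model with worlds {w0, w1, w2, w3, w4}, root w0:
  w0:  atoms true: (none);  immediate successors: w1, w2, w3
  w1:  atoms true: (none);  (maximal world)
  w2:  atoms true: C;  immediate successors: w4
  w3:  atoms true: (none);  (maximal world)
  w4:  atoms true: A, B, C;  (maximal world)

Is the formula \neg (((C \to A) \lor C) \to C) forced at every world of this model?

No

Not every world: w0 \nVdash \neg (((C \to A) \lor C) \to C).
w0 \nVdash \neg (((C \to A) \lor C) \to C) since w2 is accessible from w0 and w2 \Vdash ((C \to A) \lor C) \to C.
w2 \Vdash ((C \to A) \lor C) \to C: every world accessible from w2 that forces (C \to A) \lor C (namely w2, w4) also forces C.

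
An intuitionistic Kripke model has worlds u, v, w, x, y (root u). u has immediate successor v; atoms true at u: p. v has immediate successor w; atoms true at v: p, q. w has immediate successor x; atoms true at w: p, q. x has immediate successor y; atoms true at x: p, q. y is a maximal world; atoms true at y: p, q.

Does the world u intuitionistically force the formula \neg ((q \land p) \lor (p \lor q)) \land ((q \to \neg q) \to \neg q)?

No

u \nVdash \neg ((q \land p) \lor (p \lor q)) \land ((q \to \neg q) \to \neg q) since u fails \neg ((q \land p) \lor (p \lor q)).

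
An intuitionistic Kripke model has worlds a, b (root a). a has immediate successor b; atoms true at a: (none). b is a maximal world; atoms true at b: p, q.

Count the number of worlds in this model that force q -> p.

2

a: forces it.
b: forces it.
Worlds forcing the formula: {a, b}.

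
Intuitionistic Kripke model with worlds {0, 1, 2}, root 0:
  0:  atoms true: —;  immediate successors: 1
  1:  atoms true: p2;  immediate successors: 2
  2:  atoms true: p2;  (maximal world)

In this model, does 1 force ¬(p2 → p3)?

1 ⊩ ¬(p2 → p3): no world accessible from 1 forces p2 → p3.

Yes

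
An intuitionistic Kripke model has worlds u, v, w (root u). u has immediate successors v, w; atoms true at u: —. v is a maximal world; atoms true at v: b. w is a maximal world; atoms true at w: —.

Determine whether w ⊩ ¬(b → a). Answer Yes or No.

No

w ⊮ ¬(b → a) since w is accessible from w and w ⊩ b → a.
w ⊩ b → a vacuously: no world accessible from w forces the antecedent b.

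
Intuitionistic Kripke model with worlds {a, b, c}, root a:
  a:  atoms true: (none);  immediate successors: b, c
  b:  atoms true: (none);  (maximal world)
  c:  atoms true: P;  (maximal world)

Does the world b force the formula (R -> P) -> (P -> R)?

Yes

b ||- (R -> P) -> (P -> R): every world accessible from b that forces R -> P (namely b) also forces P -> R.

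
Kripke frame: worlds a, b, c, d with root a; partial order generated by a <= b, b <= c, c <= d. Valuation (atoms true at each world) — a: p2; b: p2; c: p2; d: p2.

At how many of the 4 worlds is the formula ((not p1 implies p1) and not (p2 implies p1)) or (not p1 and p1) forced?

0

a: does not force it — a does not force ((not p1 implies p1) and not (p2 implies p1)) or (not p1 and p1): neither disjunct is forced at a.
b: does not force it — b does not force ((not p1 implies p1) and not (p2 implies p1)) or (not p1 and p1): neither disjunct is forced at b.
c: does not force it — c does not force ((not p1 implies p1) and not (p2 implies p1)) or (not p1 and p1): neither disjunct is forced at c.
d: does not force it.
Worlds forcing the formula: { }.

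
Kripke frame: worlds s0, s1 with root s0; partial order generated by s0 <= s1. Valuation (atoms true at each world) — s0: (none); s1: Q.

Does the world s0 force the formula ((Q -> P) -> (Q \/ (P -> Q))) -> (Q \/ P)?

No

s0 ||-/- ((Q -> P) -> (Q \/ (P -> Q))) -> (Q \/ P): already at s0 itself, s0 ||- (Q -> P) -> (Q \/ (P -> Q)) but s0 ||-/- Q \/ P.
s0 ||-/- Q \/ P: neither disjunct is forced at s0.
s0 lacks atom Q, so s0 ||-/- Q.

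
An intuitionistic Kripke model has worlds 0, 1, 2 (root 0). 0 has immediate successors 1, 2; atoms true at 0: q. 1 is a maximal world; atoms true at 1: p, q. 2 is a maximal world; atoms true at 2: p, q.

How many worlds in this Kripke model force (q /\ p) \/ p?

2

0: does not force it — 0 ||-/- (q /\ p) \/ p: neither disjunct is forced at 0.
1: forces it.
2: forces it.
Worlds forcing the formula: {1, 2}.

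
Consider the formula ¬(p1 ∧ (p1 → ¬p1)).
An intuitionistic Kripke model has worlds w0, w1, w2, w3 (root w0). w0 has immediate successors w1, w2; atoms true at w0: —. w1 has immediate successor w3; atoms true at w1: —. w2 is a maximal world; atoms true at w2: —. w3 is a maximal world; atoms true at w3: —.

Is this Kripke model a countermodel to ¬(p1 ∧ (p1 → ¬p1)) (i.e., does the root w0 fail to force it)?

w0 ⊩ ¬(p1 ∧ (p1 → ¬p1)): no world accessible from w0 forces p1 ∧ (p1 → ¬p1).
So the root w0 forces ¬(p1 ∧ (p1 → ¬p1)); the model is not a countermodel.

No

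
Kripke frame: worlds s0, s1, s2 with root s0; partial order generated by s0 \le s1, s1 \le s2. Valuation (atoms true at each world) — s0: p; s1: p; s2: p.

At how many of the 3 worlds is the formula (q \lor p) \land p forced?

3

s0: forces it.
s1: forces it.
s2: forces it.
Worlds forcing the formula: {s0, s1, s2}.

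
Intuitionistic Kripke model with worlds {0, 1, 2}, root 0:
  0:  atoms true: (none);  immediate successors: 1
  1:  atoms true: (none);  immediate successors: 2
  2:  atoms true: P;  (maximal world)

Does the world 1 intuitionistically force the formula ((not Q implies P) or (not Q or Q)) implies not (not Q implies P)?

1 does not force ((not Q implies P) or (not Q or Q)) implies not (not Q implies P): already at 1 itself, 1 forces (not Q implies P) or (not Q or Q) but 1 does not force not (not Q implies P).
1 does not force not (not Q implies P) since 2 is accessible from 1 and 2 forces not Q implies P.
2 forces not Q implies P: every world accessible from 2 that forces not Q (namely 2) also forces P.

No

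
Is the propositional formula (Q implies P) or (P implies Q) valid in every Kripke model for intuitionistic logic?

No

This is the Gödel–Dummett linearity axiom, which is not intuitionistically valid.
A Kripke countermodel: worlds u, v, w; order generated by u <= v, u <= w; atoms true at each world — u:{}; v:{Q}; w:{P}.
u does not force (Q implies P) or (P implies Q): neither disjunct is forced at u.
u does not force Q implies P: at the accessible world v, v forces Q but v does not force P.
v lacks atom P, so v does not force P.
So the root u does not force the formula.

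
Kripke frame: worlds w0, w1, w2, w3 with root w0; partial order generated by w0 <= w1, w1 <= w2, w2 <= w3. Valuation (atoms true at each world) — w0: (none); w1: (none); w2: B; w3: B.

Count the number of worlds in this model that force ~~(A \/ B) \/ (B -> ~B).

w0: forces it.
w1: forces it.
w2: forces it.
w3: forces it.
Worlds forcing the formula: {w0, w1, w2, w3}.

4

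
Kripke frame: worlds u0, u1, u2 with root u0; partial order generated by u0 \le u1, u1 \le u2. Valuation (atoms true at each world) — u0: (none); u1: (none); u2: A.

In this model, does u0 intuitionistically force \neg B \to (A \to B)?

No

u0 \nVdash \neg B \to (A \to B): already at u0 itself, u0 \Vdash \neg B but u0 \nVdash A \to B.
u0 \nVdash A \to B: at the accessible world u2, u2 \Vdash A but u2 \nVdash B.
u2 lacks atom B, so u2 \nVdash B.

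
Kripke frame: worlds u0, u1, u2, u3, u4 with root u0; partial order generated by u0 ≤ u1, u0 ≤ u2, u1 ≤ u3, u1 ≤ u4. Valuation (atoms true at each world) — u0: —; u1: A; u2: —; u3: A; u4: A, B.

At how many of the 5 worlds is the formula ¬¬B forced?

1

u0: does not force it — u0 ⊮ ¬¬B since u2 is accessible from u0 and u2 ⊩ ¬B.
u1: does not force it — u1 ⊮ ¬¬B since u3 is accessible from u1 and u3 ⊩ ¬B.
u2: does not force it — u2 ⊮ ¬¬B since u2 is accessible from u2 and u2 ⊩ ¬B.
u3: does not force it.
u4: forces it.
Worlds forcing the formula: {u4}.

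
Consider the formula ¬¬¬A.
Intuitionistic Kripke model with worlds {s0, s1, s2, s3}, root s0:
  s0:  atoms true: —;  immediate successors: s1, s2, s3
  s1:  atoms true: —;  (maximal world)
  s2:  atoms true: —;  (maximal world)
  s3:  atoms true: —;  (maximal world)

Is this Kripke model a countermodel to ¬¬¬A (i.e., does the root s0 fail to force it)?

s0 ⊩ ¬¬¬A: no world accessible from s0 forces ¬¬A.
So the root s0 forces ¬¬¬A; the model is not a countermodel.

No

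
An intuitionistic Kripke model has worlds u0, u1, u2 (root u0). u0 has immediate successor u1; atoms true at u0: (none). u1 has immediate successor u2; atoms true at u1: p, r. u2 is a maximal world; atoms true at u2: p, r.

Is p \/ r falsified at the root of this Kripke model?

u0 ||-/- p \/ r: neither disjunct is forced at u0.
u0 lacks atom p, so u0 ||-/- p.
So the root u0 does not force p \/ r; the model is a countermodel.

Yes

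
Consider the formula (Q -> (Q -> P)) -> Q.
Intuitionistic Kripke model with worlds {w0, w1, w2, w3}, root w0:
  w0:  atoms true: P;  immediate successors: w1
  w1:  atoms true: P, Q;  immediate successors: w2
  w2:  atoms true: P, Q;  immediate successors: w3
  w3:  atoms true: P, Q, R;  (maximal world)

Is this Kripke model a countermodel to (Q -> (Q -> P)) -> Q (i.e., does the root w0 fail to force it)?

w0 ||-/- (Q -> (Q -> P)) -> Q: already at w0 itself, w0 ||- Q -> (Q -> P) but w0 ||-/- Q.
w0 lacks atom Q, so w0 ||-/- Q.
So the root w0 does not force (Q -> (Q -> P)) -> Q; the model is a countermodel.

Yes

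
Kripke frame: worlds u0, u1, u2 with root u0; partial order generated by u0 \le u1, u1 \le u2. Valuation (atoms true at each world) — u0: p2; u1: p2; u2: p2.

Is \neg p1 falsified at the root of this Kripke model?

No

u0 \Vdash \neg p1: no world accessible from u0 forces p1.
So the root u0 forces \neg p1; the model is not a countermodel.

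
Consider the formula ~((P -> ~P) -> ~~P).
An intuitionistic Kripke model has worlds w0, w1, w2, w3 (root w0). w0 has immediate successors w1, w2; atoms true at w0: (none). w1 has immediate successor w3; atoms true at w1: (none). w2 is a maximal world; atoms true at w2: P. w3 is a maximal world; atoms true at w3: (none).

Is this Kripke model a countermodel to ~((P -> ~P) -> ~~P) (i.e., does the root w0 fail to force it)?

w0 ||-/- ~((P -> ~P) -> ~~P) since w2 is accessible from w0 and w2 ||- (P -> ~P) -> ~~P.
w2 ||- (P -> ~P) -> ~~P vacuously: no world accessible from w2 forces the antecedent P -> ~P.
So the root w0 does not force ~((P -> ~P) -> ~~P); the model is a countermodel.

Yes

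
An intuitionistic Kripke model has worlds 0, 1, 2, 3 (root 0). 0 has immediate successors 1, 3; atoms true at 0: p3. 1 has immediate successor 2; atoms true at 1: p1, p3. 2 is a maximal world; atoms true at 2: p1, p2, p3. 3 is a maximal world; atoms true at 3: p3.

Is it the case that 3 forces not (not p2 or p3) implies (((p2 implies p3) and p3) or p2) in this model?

3 forces not (not p2 or p3) implies (((p2 implies p3) and p3) or p2) vacuously: no world accessible from 3 forces the antecedent not (not p2 or p3).

Yes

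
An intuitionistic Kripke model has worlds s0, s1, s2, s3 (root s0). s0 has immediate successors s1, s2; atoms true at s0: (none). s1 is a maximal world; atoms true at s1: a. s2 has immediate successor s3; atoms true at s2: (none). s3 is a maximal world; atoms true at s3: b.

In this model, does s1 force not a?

s1 does not force not a since s1 is accessible from s1 and s1 forces a.

No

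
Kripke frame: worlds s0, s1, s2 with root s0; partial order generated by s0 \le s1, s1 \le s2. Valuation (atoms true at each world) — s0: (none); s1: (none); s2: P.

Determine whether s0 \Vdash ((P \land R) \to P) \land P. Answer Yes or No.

No

s0 \nVdash ((P \land R) \to P) \land P since s0 fails P.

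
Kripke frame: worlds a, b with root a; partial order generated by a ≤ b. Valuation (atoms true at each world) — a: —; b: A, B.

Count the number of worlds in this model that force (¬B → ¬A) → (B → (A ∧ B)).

2

a: forces it.
b: forces it.
Worlds forcing the formula: {a, b}.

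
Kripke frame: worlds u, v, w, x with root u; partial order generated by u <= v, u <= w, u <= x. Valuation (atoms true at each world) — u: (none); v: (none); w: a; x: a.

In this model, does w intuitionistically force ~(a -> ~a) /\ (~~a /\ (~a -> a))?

w ||- ~(a -> ~a) /\ (~~a /\ (~a -> a)) since w forces both conjuncts.

Yes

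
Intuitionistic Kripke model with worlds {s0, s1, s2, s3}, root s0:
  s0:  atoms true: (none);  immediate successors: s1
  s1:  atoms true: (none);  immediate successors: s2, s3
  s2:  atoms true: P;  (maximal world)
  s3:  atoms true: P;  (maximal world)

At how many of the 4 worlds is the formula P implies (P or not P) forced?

s0: forces it.
s1: forces it.
s2: forces it.
s3: forces it.
Worlds forcing the formula: {s0, s1, s2, s3}.

4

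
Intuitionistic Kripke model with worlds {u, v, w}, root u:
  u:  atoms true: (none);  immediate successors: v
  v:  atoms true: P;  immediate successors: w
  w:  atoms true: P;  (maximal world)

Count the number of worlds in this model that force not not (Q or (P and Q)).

0

u: does not force it — u does not force not not (Q or (P and Q)) since u is accessible from u and u forces not (Q or (P and Q)).
v: does not force it.
w: does not force it.
Worlds forcing the formula: { }.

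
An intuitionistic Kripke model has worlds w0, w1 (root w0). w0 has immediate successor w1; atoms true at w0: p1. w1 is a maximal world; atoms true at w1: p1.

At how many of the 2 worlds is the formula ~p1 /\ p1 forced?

0

w0: does not force it — w0 ||-/- ~p1 /\ p1 since w0 fails ~p1.
w1: does not force it — w1 ||-/- ~p1 /\ p1 since w1 fails ~p1.
Worlds forcing the formula: { }.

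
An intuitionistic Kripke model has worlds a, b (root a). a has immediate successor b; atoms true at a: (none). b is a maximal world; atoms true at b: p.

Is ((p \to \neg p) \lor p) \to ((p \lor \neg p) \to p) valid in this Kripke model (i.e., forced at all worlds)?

Yes

a \Vdash ((p \to \neg p) \lor p) \to ((p \lor \neg p) \to p): every world accessible from a that forces (p \to \neg p) \lor p (namely b) also forces (p \lor \neg p) \to p.
Since the root a forces ((p \to \neg p) \lor p) \to ((p \lor \neg p) \to p) and forcing is persistent (monotone upward), every world forces it.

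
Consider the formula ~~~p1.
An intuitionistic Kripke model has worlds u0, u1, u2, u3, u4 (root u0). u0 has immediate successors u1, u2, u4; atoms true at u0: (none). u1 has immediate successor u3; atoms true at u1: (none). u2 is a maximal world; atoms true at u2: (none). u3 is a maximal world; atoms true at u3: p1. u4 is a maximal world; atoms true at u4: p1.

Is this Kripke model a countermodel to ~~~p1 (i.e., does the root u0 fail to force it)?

Yes

u0 ||-/- ~~~p1 since u1 is accessible from u0 and u1 ||- ~~p1.
u1 ||- ~~p1: no world accessible from u1 forces ~p1.
So the root u0 does not force ~~~p1; the model is a countermodel.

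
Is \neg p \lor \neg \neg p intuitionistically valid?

This is the weak law of excluded middle, which is not intuitionistically valid.
A Kripke countermodel: worlds a, b, c; order generated by a \le b, a \le c; atoms true at each world — a:{}; b:{p}; c:{}.
a \nVdash \neg p \lor \neg \neg p: neither disjunct is forced at a.
a \nVdash \neg p since b is accessible from a and b \Vdash p.
So the root a does not force the formula.

No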